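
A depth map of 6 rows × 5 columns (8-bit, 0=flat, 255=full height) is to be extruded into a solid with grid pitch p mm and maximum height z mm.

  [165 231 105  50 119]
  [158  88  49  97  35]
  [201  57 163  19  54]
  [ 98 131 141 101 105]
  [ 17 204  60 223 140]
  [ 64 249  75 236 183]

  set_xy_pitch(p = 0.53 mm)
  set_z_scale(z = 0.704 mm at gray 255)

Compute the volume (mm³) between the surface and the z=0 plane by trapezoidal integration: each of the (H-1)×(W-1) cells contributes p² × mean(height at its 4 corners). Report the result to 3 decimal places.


height_mm = gray/255 × 0.704; cell vol = 0.53² × mean(4 corners)
unit = 0.53² × 0.704 / (4×255) = 0.000193876 mm³ per gray-sum
row 0: Σ corner-gray over 4 cells = 1717  → 0.3329
row 1: Σ corner-gray over 4 cells = 1394  → 0.2703
row 2: Σ corner-gray over 4 cells = 1682  → 0.3261
row 3: Σ corner-gray over 4 cells = 2080  → 0.4033
row 4: Σ corner-gray over 4 cells = 2498  → 0.4843
Σ rows: total corner-gray = 9371  → 1.8168 mm³

1.817


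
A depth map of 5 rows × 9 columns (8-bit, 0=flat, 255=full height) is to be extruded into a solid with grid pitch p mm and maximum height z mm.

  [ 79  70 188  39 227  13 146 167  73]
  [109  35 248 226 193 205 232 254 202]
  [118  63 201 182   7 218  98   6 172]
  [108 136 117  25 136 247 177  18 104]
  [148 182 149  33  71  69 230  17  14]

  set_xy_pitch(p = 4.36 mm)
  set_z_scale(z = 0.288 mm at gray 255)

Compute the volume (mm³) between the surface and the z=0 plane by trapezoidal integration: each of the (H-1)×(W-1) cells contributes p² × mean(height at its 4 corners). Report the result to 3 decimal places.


height_mm = gray/255 × 0.288; cell vol = 4.36² × mean(4 corners)
unit = 4.36² × 0.288 / (4×255) = 0.00536742 mm³ per gray-sum
row 0: Σ corner-gray over 8 cells = 4949  → 26.5633
row 1: Σ corner-gray over 8 cells = 4937  → 26.4989
row 2: Σ corner-gray over 8 cells = 3764  → 20.2030
row 3: Σ corner-gray over 8 cells = 3588  → 19.2583
Σ rows: total corner-gray = 17238  → 92.5235 mm³

92.524


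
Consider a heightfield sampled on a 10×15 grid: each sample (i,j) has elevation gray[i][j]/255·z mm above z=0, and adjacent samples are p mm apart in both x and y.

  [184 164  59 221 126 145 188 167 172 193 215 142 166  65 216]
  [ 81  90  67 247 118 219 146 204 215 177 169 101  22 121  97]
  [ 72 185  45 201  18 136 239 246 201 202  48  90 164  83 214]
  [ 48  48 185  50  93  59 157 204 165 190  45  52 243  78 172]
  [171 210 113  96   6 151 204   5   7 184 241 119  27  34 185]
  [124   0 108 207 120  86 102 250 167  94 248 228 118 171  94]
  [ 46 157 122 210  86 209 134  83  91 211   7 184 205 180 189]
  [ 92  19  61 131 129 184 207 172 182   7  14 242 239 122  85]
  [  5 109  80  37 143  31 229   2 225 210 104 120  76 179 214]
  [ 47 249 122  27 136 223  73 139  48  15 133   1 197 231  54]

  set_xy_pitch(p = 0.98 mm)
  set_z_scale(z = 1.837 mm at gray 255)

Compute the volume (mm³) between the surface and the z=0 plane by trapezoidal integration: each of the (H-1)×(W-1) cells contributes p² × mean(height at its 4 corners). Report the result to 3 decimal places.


height_mm = gray/255 × 1.837; cell vol = 0.98² × mean(4 corners)
unit = 0.98² × 1.837 / (4×255) = 0.00172966 mm³ per gray-sum
row 0: Σ corner-gray over 14 cells = 8416  → 14.5568
row 1: Σ corner-gray over 14 cells = 7972  → 13.7889
row 2: Σ corner-gray over 14 cells = 7360  → 12.7303
row 3: Σ corner-gray over 14 cells = 6508  → 11.2566
row 4: Σ corner-gray over 14 cells = 7166  → 12.3948
row 5: Σ corner-gray over 14 cells = 8009  → 13.8529
row 6: Σ corner-gray over 14 cells = 7588  → 13.1247
row 7: Σ corner-gray over 14 cells = 6904  → 11.9416
row 8: Σ corner-gray over 14 cells = 6598  → 11.4123
Σ rows: total corner-gray = 66521  → 115.0588 mm³

115.059


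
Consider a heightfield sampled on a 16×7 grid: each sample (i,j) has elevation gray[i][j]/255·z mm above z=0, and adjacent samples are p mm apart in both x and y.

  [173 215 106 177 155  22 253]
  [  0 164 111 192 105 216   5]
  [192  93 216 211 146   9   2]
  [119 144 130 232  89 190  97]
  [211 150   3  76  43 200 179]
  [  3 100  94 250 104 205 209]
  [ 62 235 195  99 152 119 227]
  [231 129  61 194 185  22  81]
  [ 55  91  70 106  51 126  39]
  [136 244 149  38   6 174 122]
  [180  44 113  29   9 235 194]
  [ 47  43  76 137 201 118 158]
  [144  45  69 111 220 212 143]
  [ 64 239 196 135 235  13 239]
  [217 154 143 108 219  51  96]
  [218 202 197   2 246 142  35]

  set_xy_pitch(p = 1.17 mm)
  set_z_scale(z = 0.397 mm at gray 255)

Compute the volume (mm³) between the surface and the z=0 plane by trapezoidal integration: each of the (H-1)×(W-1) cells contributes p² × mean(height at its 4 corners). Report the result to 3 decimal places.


height_mm = gray/255 × 0.397; cell vol = 1.17² × mean(4 corners)
unit = 1.17² × 0.397 / (4×255) = 0.000532797 mm³ per gray-sum
row 0: Σ corner-gray over 6 cells = 3357  → 1.7886
row 1: Σ corner-gray over 6 cells = 3125  → 1.6650
row 2: Σ corner-gray over 6 cells = 3330  → 1.7742
row 3: Σ corner-gray over 6 cells = 3120  → 1.6623
row 4: Σ corner-gray over 6 cells = 3052  → 1.6261
row 5: Σ corner-gray over 6 cells = 3607  → 1.9218
row 6: Σ corner-gray over 6 cells = 3383  → 1.8025
row 7: Σ corner-gray over 6 cells = 2476  → 1.3192
row 8: Σ corner-gray over 6 cells = 2462  → 1.3117
row 9: Σ corner-gray over 6 cells = 2714  → 1.4460
row 10: Σ corner-gray over 6 cells = 2589  → 1.3794
row 11: Σ corner-gray over 6 cells = 2956  → 1.5749
row 12: Σ corner-gray over 6 cells = 3540  → 1.8861
row 13: Σ corner-gray over 6 cells = 3602  → 1.9191
row 14: Σ corner-gray over 6 cells = 3494  → 1.8616
Σ rows: total corner-gray = 46807  → 24.9386 mm³

24.939


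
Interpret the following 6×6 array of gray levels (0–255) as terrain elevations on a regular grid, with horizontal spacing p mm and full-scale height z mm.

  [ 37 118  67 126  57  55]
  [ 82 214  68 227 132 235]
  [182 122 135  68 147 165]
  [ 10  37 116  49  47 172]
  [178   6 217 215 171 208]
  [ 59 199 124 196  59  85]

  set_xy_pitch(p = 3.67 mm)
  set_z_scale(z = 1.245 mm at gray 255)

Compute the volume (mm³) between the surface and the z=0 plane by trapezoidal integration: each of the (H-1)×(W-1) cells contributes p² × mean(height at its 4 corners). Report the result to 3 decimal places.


height_mm = gray/255 × 1.245; cell vol = 3.67² × mean(4 corners)
unit = 3.67² × 1.245 / (4×255) = 0.01644 mm³ per gray-sum
row 0: Σ corner-gray over 5 cells = 2427  → 39.8998
row 1: Σ corner-gray over 5 cells = 2890  → 47.5115
row 2: Σ corner-gray over 5 cells = 1971  → 32.4032
row 3: Σ corner-gray over 5 cells = 2284  → 37.5489
row 4: Σ corner-gray over 5 cells = 2904  → 47.7417
Σ rows: total corner-gray = 12476  → 205.1052 mm³

205.105


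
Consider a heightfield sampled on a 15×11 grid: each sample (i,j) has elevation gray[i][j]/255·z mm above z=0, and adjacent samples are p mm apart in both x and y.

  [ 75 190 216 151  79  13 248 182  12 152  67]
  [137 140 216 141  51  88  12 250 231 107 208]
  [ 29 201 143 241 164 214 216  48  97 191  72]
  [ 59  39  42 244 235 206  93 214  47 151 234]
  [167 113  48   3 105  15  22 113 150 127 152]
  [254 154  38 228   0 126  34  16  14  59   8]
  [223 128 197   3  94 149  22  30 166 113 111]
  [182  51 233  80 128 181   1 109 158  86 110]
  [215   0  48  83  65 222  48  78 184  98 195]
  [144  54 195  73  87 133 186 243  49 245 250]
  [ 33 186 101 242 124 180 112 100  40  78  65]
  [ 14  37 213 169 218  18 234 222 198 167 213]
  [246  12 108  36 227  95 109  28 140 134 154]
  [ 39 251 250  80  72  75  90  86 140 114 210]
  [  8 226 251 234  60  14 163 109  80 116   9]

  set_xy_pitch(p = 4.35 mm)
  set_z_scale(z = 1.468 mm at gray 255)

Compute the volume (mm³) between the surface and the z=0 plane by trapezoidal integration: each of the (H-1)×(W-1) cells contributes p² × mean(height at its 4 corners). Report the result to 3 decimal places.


height_mm = gray/255 × 1.468; cell vol = 4.35² × mean(4 corners)
unit = 4.35² × 1.468 / (4×255) = 0.0272336 mm³ per gray-sum
row 0: Σ corner-gray over 10 cells = 5445  → 148.2867
row 1: Σ corner-gray over 10 cells = 5948  → 161.9852
row 2: Σ corner-gray over 10 cells = 5966  → 162.4754
row 3: Σ corner-gray over 10 cells = 4546  → 123.8038
row 4: Σ corner-gray over 10 cells = 3311  → 90.1703
row 5: Σ corner-gray over 10 cells = 3738  → 101.7990
row 6: Σ corner-gray over 10 cells = 4484  → 122.1153
row 7: Σ corner-gray over 10 cells = 4408  → 120.0455
row 8: Σ corner-gray over 10 cells = 4986  → 135.7865
row 9: Σ corner-gray over 10 cells = 5348  → 145.6451
row 10: Σ corner-gray over 10 cells = 5603  → 152.5896
row 11: Σ corner-gray over 10 cells = 5357  → 145.8902
row 12: Σ corner-gray over 10 cells = 4743  → 129.1688
row 13: Σ corner-gray over 10 cells = 5088  → 138.5643
Σ rows: total corner-gray = 68971  → 1878.3258 mm³

1878.326


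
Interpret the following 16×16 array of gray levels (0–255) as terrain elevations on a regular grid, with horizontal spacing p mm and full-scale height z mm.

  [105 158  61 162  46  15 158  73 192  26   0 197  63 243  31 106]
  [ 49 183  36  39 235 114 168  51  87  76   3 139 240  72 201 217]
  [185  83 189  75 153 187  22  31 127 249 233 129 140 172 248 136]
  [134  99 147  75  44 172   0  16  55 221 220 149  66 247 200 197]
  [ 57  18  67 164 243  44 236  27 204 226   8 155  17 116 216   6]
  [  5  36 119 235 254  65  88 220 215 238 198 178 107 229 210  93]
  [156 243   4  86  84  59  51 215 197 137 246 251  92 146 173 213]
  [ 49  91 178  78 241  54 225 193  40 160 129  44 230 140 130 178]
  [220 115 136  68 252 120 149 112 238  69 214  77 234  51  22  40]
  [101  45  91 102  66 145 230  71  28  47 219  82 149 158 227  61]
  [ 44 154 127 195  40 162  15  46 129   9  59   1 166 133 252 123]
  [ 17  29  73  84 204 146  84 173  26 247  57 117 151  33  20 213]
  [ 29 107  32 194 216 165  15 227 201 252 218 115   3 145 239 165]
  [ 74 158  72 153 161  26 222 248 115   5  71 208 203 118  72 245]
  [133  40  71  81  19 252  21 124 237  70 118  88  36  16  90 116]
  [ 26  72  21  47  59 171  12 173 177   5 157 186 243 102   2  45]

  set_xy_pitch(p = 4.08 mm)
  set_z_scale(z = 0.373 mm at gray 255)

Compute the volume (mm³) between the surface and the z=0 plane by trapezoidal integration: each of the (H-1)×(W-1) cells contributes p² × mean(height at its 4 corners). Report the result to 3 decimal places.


687.640

height_mm = gray/255 × 0.373; cell vol = 4.08² × mean(4 corners)
unit = 4.08² × 0.373 / (4×255) = 0.00608736 mm³ per gray-sum
row 0: Σ corner-gray over 15 cells = 6615  → 40.2679
row 1: Σ corner-gray over 15 cells = 7951  → 48.4006
row 2: Σ corner-gray over 15 cells = 8150  → 49.6120
row 3: Σ corner-gray over 15 cells = 7298  → 44.4256
row 4: Σ corner-gray over 15 cells = 8427  → 51.2982
row 5: Σ corner-gray over 15 cells = 9219  → 56.1194
row 6: Σ corner-gray over 15 cells = 8430  → 51.3164
row 7: Σ corner-gray over 15 cells = 8067  → 49.1067
row 8: Σ corner-gray over 15 cells = 7456  → 45.3874
row 9: Σ corner-gray over 15 cells = 6625  → 40.3288
row 10: Σ corner-gray over 15 cells = 6261  → 38.1130
row 11: Σ corner-gray over 15 cells = 7570  → 46.0813
row 12: Σ corner-gray over 15 cells = 8435  → 51.3469
row 13: Σ corner-gray over 15 cells = 6758  → 41.1384
row 14: Σ corner-gray over 15 cells = 5700  → 34.6980
Σ rows: total corner-gray = 112962  → 687.6404 mm³


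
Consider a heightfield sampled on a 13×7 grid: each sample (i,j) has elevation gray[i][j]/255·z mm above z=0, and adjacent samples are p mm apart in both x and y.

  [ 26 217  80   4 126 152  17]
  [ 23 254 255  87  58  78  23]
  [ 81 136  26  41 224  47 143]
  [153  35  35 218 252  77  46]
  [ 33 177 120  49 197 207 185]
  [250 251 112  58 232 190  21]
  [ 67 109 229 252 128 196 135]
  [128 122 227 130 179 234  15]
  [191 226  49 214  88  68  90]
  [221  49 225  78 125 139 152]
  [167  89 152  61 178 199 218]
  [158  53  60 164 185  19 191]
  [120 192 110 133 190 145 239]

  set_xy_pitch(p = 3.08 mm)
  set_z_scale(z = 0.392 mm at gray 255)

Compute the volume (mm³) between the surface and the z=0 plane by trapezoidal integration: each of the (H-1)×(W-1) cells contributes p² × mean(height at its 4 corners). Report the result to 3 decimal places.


height_mm = gray/255 × 0.392; cell vol = 3.08² × mean(4 corners)
unit = 3.08² × 0.392 / (4×255) = 0.00364575 mm³ per gray-sum
row 0: Σ corner-gray over 6 cells = 2711  → 9.8836
row 1: Σ corner-gray over 6 cells = 2682  → 9.7779
row 2: Σ corner-gray over 6 cells = 2605  → 9.4972
row 3: Σ corner-gray over 6 cells = 3151  → 11.4878
row 4: Σ corner-gray over 6 cells = 3675  → 13.3981
row 5: Σ corner-gray over 6 cells = 3987  → 14.5356
row 6: Σ corner-gray over 6 cells = 3957  → 14.4262
row 7: Σ corner-gray over 6 cells = 3498  → 12.7528
row 8: Σ corner-gray over 6 cells = 3176  → 11.5789
row 9: Σ corner-gray over 6 cells = 3348  → 12.2060
row 10: Σ corner-gray over 6 cells = 3054  → 11.1341
row 11: Σ corner-gray over 6 cells = 3210  → 11.7029
Σ rows: total corner-gray = 39054  → 142.3813 mm³

142.381


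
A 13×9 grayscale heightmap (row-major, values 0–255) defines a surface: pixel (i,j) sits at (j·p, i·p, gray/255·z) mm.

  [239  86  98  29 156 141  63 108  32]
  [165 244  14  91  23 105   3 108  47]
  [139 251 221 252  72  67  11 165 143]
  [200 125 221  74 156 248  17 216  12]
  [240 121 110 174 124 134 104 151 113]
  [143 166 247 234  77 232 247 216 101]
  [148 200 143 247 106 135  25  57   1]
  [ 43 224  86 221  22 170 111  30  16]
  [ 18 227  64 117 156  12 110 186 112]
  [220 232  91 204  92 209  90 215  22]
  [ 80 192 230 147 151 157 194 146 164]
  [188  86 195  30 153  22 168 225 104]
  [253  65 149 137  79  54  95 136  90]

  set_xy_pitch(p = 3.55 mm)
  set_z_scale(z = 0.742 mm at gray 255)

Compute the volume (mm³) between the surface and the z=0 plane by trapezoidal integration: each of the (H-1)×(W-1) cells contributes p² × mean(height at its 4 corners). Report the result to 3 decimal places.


475.254

height_mm = gray/255 × 0.742; cell vol = 3.55² × mean(4 corners)
unit = 3.55² × 0.742 / (4×255) = 0.0091677 mm³ per gray-sum
row 0: Σ corner-gray over 8 cells = 3021  → 27.6956
row 1: Σ corner-gray over 8 cells = 3748  → 34.3605
row 2: Σ corner-gray over 8 cells = 4686  → 42.9598
row 3: Σ corner-gray over 8 cells = 4515  → 41.3922
row 4: Σ corner-gray over 8 cells = 5271  → 48.3230
row 5: Σ corner-gray over 8 cells = 5057  → 46.3611
row 6: Σ corner-gray over 8 cells = 3762  → 34.4889
row 7: Σ corner-gray over 8 cells = 3661  → 33.5630
row 8: Σ corner-gray over 8 cells = 4382  → 40.1729
row 9: Σ corner-gray over 8 cells = 5186  → 47.5437
row 10: Σ corner-gray over 8 cells = 4728  → 43.3449
row 11: Σ corner-gray over 8 cells = 3823  → 35.0481
Σ rows: total corner-gray = 51840  → 475.2536 mm³


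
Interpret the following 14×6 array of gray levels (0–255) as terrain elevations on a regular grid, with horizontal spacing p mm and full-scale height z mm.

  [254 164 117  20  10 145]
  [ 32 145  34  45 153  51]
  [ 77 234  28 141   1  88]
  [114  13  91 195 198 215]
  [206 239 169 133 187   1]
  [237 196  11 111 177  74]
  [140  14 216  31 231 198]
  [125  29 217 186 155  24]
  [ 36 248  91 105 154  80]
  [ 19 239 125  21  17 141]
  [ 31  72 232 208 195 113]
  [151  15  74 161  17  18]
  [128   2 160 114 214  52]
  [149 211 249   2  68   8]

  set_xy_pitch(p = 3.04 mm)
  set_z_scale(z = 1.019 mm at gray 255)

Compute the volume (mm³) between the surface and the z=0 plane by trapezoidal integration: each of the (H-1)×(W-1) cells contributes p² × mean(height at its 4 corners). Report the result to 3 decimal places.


287.280

height_mm = gray/255 × 1.019; cell vol = 3.04² × mean(4 corners)
unit = 3.04² × 1.019 / (4×255) = 0.00923254 mm³ per gray-sum
row 0: Σ corner-gray over 5 cells = 1858  → 17.1541
row 1: Σ corner-gray over 5 cells = 1810  → 16.7109
row 2: Σ corner-gray over 5 cells = 2296  → 21.1979
row 3: Σ corner-gray over 5 cells = 2986  → 27.5684
row 4: Σ corner-gray over 5 cells = 2964  → 27.3652
row 5: Σ corner-gray over 5 cells = 2623  → 24.2170
row 6: Σ corner-gray over 5 cells = 2645  → 24.4201
row 7: Σ corner-gray over 5 cells = 2635  → 24.3277
row 8: Σ corner-gray over 5 cells = 2276  → 21.0133
row 9: Σ corner-gray over 5 cells = 2522  → 23.2845
row 10: Σ corner-gray over 5 cells = 2261  → 20.8748
row 11: Σ corner-gray over 5 cells = 1863  → 17.2002
row 12: Σ corner-gray over 5 cells = 2377  → 21.9457
Σ rows: total corner-gray = 31116  → 287.2797 mm³


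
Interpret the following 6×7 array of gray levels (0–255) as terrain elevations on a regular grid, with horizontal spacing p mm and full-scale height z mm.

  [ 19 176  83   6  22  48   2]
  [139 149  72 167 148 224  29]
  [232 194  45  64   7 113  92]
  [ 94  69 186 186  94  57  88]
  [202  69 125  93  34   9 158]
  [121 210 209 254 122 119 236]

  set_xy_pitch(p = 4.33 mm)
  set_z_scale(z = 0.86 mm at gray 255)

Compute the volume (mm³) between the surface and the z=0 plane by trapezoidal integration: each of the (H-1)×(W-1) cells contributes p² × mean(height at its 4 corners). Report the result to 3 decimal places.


height_mm = gray/255 × 0.86; cell vol = 4.33² × mean(4 corners)
unit = 4.33² × 0.86 / (4×255) = 0.0158079 mm³ per gray-sum
row 0: Σ corner-gray over 6 cells = 2379  → 37.6070
row 1: Σ corner-gray over 6 cells = 2858  → 45.1790
row 2: Σ corner-gray over 6 cells = 2536  → 40.0888
row 3: Σ corner-gray over 6 cells = 2386  → 37.7176
row 4: Σ corner-gray over 6 cells = 3205  → 50.6643
Σ rows: total corner-gray = 13364  → 211.2567 mm³

211.257


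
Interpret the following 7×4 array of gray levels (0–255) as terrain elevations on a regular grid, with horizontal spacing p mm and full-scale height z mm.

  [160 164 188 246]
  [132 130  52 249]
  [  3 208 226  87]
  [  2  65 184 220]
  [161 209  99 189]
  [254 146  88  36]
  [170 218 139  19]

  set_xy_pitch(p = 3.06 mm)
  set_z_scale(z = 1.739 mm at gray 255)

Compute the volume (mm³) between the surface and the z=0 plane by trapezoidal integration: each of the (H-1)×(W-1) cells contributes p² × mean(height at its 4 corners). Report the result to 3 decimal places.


164.541

height_mm = gray/255 × 1.739; cell vol = 3.06² × mean(4 corners)
unit = 3.06² × 1.739 / (4×255) = 0.015964 mm³ per gray-sum
row 0: Σ corner-gray over 3 cells = 1855  → 29.6133
row 1: Σ corner-gray over 3 cells = 1703  → 27.1867
row 2: Σ corner-gray over 3 cells = 1678  → 26.7876
row 3: Σ corner-gray over 3 cells = 1686  → 26.9153
row 4: Σ corner-gray over 3 cells = 1724  → 27.5220
row 5: Σ corner-gray over 3 cells = 1661  → 26.5162
Σ rows: total corner-gray = 10307  → 164.5412 mm³


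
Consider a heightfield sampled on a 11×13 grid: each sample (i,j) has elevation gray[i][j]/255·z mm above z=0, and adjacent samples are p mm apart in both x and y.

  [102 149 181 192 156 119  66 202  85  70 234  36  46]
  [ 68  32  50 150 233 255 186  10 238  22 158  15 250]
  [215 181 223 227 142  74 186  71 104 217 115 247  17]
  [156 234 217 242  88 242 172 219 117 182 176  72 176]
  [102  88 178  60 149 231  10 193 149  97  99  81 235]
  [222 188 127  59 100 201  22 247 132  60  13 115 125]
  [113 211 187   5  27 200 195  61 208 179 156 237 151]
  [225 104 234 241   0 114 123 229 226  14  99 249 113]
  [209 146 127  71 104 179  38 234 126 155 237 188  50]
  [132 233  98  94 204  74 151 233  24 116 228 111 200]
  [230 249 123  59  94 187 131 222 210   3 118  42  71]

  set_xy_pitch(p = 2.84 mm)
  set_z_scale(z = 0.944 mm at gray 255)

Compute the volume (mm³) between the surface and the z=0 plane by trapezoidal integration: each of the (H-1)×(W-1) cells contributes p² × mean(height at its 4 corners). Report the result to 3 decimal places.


511.230

height_mm = gray/255 × 0.944; cell vol = 2.84² × mean(4 corners)
unit = 2.84² × 0.944 / (4×255) = 0.00746463 mm³ per gray-sum
row 0: Σ corner-gray over 12 cells = 6144  → 45.8627
row 1: Σ corner-gray over 12 cells = 6822  → 50.9237
row 2: Σ corner-gray over 12 cells = 8060  → 60.1649
row 3: Σ corner-gray over 12 cells = 7261  → 54.2007
row 4: Σ corner-gray over 12 cells = 5882  → 43.9070
row 5: Σ corner-gray over 12 cells = 6471  → 48.3036
row 6: Σ corner-gray over 12 cells = 7200  → 53.7454
row 7: Σ corner-gray over 12 cells = 7073  → 52.7974
row 8: Σ corner-gray over 12 cells = 6933  → 51.7523
row 9: Σ corner-gray over 12 cells = 6641  → 49.5726
Σ rows: total corner-gray = 68487  → 511.2304 mm³


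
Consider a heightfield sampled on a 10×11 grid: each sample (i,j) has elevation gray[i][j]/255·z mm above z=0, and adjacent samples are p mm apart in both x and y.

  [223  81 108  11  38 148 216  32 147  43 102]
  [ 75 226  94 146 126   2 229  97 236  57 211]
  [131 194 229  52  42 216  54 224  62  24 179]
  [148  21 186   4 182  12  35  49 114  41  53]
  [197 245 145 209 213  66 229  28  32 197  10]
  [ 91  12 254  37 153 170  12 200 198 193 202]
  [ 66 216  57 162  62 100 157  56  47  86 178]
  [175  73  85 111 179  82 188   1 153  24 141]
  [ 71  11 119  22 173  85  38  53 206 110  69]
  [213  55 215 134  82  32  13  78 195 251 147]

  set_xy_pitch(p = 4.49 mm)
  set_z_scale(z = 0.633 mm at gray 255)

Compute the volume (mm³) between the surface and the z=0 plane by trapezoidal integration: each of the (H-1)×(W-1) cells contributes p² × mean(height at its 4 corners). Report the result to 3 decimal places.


516.071

height_mm = gray/255 × 0.633; cell vol = 4.49² × mean(4 corners)
unit = 4.49² × 0.633 / (4×255) = 0.0125111 mm³ per gray-sum
row 0: Σ corner-gray over 10 cells = 4685  → 58.6146
row 1: Σ corner-gray over 10 cells = 5216  → 65.2580
row 2: Σ corner-gray over 10 cells = 3993  → 49.9569
row 3: Σ corner-gray over 10 cells = 4424  → 55.3492
row 4: Σ corner-gray over 10 cells = 5686  → 71.1382
row 5: Σ corner-gray over 10 cells = 4881  → 61.0668
row 6: Σ corner-gray over 10 cells = 4238  → 53.0221
row 7: Σ corner-gray over 10 cells = 3882  → 48.5682
row 8: Σ corner-gray over 10 cells = 4244  → 53.0972
Σ rows: total corner-gray = 41249  → 516.0712 mm³


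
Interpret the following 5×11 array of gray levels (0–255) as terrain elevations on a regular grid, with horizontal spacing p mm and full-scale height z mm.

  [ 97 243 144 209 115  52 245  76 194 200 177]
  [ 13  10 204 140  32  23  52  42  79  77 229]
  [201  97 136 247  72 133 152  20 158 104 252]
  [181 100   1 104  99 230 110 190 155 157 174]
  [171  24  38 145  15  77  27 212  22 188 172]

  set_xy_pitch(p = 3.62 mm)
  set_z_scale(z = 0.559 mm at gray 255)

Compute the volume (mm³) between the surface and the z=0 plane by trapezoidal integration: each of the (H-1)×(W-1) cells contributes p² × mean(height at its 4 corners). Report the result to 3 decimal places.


135.483

height_mm = gray/255 × 0.559; cell vol = 3.62² × mean(4 corners)
unit = 3.62² × 0.559 / (4×255) = 0.00718173 mm³ per gray-sum
row 0: Σ corner-gray over 10 cells = 4790  → 34.4005
row 1: Σ corner-gray over 10 cells = 4251  → 30.5295
row 2: Σ corner-gray over 10 cells = 5338  → 38.3360
row 3: Σ corner-gray over 10 cells = 4486  → 32.2172
Σ rows: total corner-gray = 18865  → 135.4832 mm³


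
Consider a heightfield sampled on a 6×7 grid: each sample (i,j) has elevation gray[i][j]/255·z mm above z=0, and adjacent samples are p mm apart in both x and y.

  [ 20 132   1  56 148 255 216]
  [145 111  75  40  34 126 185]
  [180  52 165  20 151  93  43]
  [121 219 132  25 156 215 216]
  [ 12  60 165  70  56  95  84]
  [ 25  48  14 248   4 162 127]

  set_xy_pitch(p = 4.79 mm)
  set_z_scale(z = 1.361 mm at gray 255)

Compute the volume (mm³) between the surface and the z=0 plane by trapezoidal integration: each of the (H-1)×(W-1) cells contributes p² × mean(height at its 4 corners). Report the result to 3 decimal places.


height_mm = gray/255 × 1.361; cell vol = 4.79² × mean(4 corners)
unit = 4.79² × 1.361 / (4×255) = 0.0306146 mm³ per gray-sum
row 0: Σ corner-gray over 6 cells = 2522  → 77.2101
row 1: Σ corner-gray over 6 cells = 2287  → 70.0157
row 2: Σ corner-gray over 6 cells = 3016  → 92.3337
row 3: Σ corner-gray over 6 cells = 2819  → 86.3026
row 4: Σ corner-gray over 6 cells = 2092  → 64.0458
Σ rows: total corner-gray = 12736  → 389.9079 mm³

389.908


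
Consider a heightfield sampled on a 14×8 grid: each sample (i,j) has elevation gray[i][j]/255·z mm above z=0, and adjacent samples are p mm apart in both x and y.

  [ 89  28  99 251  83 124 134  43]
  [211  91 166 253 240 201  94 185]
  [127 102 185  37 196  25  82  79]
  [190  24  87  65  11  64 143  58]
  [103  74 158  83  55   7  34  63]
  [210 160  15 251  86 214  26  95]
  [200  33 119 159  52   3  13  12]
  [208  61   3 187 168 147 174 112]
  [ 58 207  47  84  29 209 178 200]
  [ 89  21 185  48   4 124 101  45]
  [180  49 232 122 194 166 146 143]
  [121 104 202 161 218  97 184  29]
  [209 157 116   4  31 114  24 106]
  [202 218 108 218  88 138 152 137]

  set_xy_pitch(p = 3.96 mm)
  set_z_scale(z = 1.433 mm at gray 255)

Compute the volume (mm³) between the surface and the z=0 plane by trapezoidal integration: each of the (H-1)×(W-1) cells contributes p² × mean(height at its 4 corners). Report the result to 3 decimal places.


913.035

height_mm = gray/255 × 1.433; cell vol = 3.96² × mean(4 corners)
unit = 3.96² × 1.433 / (4×255) = 0.0220311 mm³ per gray-sum
row 0: Σ corner-gray over 7 cells = 4056  → 89.3582
row 1: Σ corner-gray over 7 cells = 3946  → 86.9348
row 2: Σ corner-gray over 7 cells = 2496  → 54.9897
row 3: Σ corner-gray over 7 cells = 2024  → 44.5910
row 4: Σ corner-gray over 7 cells = 2797  → 61.6210
row 5: Σ corner-gray over 7 cells = 2779  → 61.2245
row 6: Σ corner-gray over 7 cells = 2770  → 61.0262
row 7: Σ corner-gray over 7 cells = 3566  → 78.5629
row 8: Σ corner-gray over 7 cells = 2866  → 63.1412
row 9: Σ corner-gray over 7 cells = 3241  → 71.4028
row 10: Σ corner-gray over 7 cells = 4223  → 93.0374
row 11: Σ corner-gray over 7 cells = 3289  → 72.4603
row 12: Σ corner-gray over 7 cells = 3390  → 74.6855
Σ rows: total corner-gray = 41443  → 913.0353 mm³


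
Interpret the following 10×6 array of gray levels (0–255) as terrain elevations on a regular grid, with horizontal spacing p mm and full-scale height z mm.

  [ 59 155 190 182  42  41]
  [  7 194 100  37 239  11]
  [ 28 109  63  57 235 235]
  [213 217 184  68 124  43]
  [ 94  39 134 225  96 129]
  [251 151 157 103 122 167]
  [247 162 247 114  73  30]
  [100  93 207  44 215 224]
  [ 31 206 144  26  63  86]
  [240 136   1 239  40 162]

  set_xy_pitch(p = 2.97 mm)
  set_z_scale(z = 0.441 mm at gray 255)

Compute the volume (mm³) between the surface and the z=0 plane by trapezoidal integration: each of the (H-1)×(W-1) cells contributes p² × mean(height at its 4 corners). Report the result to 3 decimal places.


height_mm = gray/255 × 0.441; cell vol = 2.97² × mean(4 corners)
unit = 2.97² × 0.441 / (4×255) = 0.00381374 mm³ per gray-sum
row 0: Σ corner-gray over 5 cells = 2396  → 9.1377
row 1: Σ corner-gray over 5 cells = 2349  → 8.9585
row 2: Σ corner-gray over 5 cells = 2633  → 10.0416
row 3: Σ corner-gray over 5 cells = 2653  → 10.1179
row 4: Σ corner-gray over 5 cells = 2695  → 10.2780
row 5: Σ corner-gray over 5 cells = 2953  → 11.2620
row 6: Σ corner-gray over 5 cells = 2911  → 11.1018
row 7: Σ corner-gray over 5 cells = 2437  → 9.2941
row 8: Σ corner-gray over 5 cells = 2229  → 8.5008
Σ rows: total corner-gray = 23256  → 88.6924 mm³

88.692


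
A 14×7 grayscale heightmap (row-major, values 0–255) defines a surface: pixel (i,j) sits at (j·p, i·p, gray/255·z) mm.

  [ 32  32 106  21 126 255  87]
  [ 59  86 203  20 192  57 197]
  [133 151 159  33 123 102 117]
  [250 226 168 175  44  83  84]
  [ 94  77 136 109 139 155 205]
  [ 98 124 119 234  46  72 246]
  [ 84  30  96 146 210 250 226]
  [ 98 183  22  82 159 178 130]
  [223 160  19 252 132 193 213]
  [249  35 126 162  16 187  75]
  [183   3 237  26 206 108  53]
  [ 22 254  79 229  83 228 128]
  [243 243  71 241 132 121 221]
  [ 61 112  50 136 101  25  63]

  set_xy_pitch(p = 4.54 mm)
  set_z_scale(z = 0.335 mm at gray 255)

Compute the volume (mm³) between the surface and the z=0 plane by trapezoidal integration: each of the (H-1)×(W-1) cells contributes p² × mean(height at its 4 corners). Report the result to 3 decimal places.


height_mm = gray/255 × 0.335; cell vol = 4.54² × mean(4 corners)
unit = 4.54² × 0.335 / (4×255) = 0.0067695 mm³ per gray-sum
row 0: Σ corner-gray over 6 cells = 2571  → 17.4044
row 1: Σ corner-gray over 6 cells = 2758  → 18.6703
row 2: Σ corner-gray over 6 cells = 3112  → 21.0667
row 3: Σ corner-gray over 6 cells = 3257  → 22.0482
row 4: Σ corner-gray over 6 cells = 3065  → 20.7485
row 5: Σ corner-gray over 6 cells = 3308  → 22.3935
row 6: Σ corner-gray over 6 cells = 3250  → 22.0009
row 7: Σ corner-gray over 6 cells = 3424  → 23.1788
row 8: Σ corner-gray over 6 cells = 3324  → 22.5018
row 9: Σ corner-gray over 6 cells = 2772  → 18.7650
row 10: Σ corner-gray over 6 cells = 3292  → 22.2852
row 11: Σ corner-gray over 6 cells = 3976  → 26.9155
row 12: Σ corner-gray over 6 cells = 3052  → 20.6605
Σ rows: total corner-gray = 41161  → 278.6392 mm³

278.639


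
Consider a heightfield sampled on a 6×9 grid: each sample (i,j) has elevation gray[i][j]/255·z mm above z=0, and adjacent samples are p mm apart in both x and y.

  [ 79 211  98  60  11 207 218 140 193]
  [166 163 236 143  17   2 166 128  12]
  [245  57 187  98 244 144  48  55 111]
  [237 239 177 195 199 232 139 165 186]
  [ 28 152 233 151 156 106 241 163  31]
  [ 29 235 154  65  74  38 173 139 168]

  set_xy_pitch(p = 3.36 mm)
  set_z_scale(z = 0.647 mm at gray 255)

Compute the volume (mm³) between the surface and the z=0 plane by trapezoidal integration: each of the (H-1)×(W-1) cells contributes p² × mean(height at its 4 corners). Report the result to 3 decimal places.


height_mm = gray/255 × 0.647; cell vol = 3.36² × mean(4 corners)
unit = 3.36² × 0.647 / (4×255) = 0.00716115 mm³ per gray-sum
row 0: Σ corner-gray over 8 cells = 4050  → 29.0027
row 1: Σ corner-gray over 8 cells = 3910  → 28.0001
row 2: Σ corner-gray over 8 cells = 5137  → 36.7868
row 3: Σ corner-gray over 8 cells = 5578  → 39.9449
row 4: Σ corner-gray over 8 cells = 4416  → 31.6236
Σ rows: total corner-gray = 23091  → 165.3581 mm³

165.358


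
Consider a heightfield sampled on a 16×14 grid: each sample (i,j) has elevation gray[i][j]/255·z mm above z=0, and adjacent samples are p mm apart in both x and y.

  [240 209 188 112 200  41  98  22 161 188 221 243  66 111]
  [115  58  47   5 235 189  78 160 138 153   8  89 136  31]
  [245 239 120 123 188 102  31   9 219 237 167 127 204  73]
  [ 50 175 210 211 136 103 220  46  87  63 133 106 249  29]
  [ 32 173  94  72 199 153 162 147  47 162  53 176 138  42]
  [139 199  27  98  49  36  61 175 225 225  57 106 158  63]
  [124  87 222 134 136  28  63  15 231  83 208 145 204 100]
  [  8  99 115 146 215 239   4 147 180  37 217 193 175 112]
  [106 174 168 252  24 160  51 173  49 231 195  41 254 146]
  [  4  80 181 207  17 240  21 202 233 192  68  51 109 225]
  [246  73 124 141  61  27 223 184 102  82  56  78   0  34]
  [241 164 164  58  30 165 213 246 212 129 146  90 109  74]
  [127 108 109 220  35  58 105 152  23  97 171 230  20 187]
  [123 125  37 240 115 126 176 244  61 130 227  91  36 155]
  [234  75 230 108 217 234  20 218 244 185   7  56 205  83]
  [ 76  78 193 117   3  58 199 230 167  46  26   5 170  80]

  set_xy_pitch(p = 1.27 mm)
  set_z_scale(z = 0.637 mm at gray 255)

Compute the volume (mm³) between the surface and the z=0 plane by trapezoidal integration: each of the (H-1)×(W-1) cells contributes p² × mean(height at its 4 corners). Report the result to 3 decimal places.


102.026

height_mm = gray/255 × 0.637; cell vol = 1.27² × mean(4 corners)
unit = 1.27² × 0.637 / (4×255) = 0.00100727 mm³ per gray-sum
row 0: Σ corner-gray over 13 cells = 6587  → 6.6349
row 1: Σ corner-gray over 13 cells = 6588  → 6.6359
row 2: Σ corner-gray over 13 cells = 7407  → 7.4609
row 3: Σ corner-gray over 13 cells = 6783  → 6.8323
row 4: Σ corner-gray over 13 cells = 6260  → 6.3055
row 5: Σ corner-gray over 13 cells = 6370  → 6.4163
row 6: Σ corner-gray over 13 cells = 6990  → 7.0408
row 7: Σ corner-gray over 13 cells = 7450  → 7.5042
row 8: Σ corner-gray over 13 cells = 7227  → 7.2796
row 9: Σ corner-gray over 13 cells = 6013  → 6.0567
row 10: Σ corner-gray over 13 cells = 6349  → 6.3952
row 11: Σ corner-gray over 13 cells = 6737  → 6.7860
row 12: Σ corner-gray over 13 cells = 6464  → 6.5110
row 13: Σ corner-gray over 13 cells = 7409  → 7.4629
row 14: Σ corner-gray over 13 cells = 6655  → 6.7034
Σ rows: total corner-gray = 101289  → 102.0256 mm³


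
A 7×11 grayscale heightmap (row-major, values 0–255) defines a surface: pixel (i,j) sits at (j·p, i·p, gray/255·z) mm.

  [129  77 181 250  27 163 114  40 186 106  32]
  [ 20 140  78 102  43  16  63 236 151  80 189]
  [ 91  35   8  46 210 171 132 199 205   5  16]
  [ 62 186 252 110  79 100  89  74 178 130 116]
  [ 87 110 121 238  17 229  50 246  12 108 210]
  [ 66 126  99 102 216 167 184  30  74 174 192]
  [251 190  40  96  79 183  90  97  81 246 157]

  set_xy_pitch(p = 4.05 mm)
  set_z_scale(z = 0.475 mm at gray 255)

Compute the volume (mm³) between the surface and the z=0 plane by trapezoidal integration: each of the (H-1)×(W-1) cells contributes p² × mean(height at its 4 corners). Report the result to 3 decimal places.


220.315

height_mm = gray/255 × 0.475; cell vol = 4.05² × mean(4 corners)
unit = 4.05² × 0.475 / (4×255) = 0.00763842 mm³ per gray-sum
row 0: Σ corner-gray over 10 cells = 4476  → 34.1896
row 1: Σ corner-gray over 10 cells = 4156  → 31.7453
row 2: Σ corner-gray over 10 cells = 4703  → 35.9235
row 3: Σ corner-gray over 10 cells = 5133  → 39.2080
row 4: Σ corner-gray over 10 cells = 5161  → 39.4219
row 5: Σ corner-gray over 10 cells = 5214  → 39.8267
Σ rows: total corner-gray = 28843  → 220.3149 mm³


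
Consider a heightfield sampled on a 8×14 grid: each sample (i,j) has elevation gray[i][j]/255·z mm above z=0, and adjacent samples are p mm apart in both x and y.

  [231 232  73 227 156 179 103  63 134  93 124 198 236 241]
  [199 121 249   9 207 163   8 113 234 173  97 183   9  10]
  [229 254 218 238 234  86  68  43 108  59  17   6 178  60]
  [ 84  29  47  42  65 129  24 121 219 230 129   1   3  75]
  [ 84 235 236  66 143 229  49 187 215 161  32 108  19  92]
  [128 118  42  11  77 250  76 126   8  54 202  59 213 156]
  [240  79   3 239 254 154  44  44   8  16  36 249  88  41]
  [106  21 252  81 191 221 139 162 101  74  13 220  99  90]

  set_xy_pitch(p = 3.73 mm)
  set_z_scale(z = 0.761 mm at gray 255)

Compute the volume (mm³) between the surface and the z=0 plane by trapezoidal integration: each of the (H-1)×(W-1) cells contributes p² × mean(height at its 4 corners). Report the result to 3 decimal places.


height_mm = gray/255 × 0.761; cell vol = 3.73² × mean(4 corners)
unit = 3.73² × 0.761 / (4×255) = 0.0103801 mm³ per gray-sum
row 0: Σ corner-gray over 13 cells = 7449  → 77.3215
row 1: Σ corner-gray over 13 cells = 6648  → 69.0070
row 2: Σ corner-gray over 13 cells = 5544  → 57.5474
row 3: Σ corner-gray over 13 cells = 5773  → 59.9244
row 4: Σ corner-gray over 13 cells = 6292  → 65.3117
row 5: Σ corner-gray over 13 cells = 5465  → 56.7273
row 6: Σ corner-gray over 13 cells = 6053  → 62.8308
Σ rows: total corner-gray = 43224  → 448.6701 mm³

448.670


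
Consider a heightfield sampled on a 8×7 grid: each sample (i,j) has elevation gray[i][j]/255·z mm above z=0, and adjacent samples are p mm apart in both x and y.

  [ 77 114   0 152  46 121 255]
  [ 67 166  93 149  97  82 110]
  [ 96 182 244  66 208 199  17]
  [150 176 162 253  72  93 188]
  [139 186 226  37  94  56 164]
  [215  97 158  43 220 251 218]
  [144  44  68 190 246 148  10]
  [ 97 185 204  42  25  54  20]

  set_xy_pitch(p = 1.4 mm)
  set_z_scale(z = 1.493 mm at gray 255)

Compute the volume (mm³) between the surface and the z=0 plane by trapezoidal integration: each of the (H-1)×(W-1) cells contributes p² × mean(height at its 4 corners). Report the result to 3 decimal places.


height_mm = gray/255 × 1.493; cell vol = 1.4² × mean(4 corners)
unit = 1.4² × 1.493 / (4×255) = 0.0028689 mm³ per gray-sum
row 0: Σ corner-gray over 6 cells = 2549  → 7.3128
row 1: Σ corner-gray over 6 cells = 3262  → 9.3584
row 2: Σ corner-gray over 6 cells = 3761  → 10.7899
row 3: Σ corner-gray over 6 cells = 3351  → 9.6137
row 4: Σ corner-gray over 6 cells = 3472  → 9.9608
row 5: Σ corner-gray over 6 cells = 3517  → 10.0899
row 6: Σ corner-gray over 6 cells = 2683  → 7.6973
Σ rows: total corner-gray = 22595  → 64.8228 mm³

64.823


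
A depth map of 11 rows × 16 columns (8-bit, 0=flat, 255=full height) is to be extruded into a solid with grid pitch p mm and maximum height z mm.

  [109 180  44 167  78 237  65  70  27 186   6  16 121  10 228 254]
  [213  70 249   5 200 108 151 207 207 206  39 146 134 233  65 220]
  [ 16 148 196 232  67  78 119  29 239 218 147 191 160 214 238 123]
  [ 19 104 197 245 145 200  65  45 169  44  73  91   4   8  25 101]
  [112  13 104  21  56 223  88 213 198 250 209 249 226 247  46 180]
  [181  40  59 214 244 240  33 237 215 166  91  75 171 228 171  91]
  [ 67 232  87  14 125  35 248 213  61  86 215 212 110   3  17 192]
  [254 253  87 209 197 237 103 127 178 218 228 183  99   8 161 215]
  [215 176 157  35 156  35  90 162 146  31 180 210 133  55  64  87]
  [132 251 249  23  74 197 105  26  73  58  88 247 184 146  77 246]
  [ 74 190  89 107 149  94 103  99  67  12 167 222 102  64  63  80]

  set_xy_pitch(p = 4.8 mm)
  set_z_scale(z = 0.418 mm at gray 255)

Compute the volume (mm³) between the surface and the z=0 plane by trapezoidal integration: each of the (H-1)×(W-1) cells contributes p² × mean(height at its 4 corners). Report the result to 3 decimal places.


height_mm = gray/255 × 0.418; cell vol = 4.8² × mean(4 corners)
unit = 4.8² × 0.418 / (4×255) = 0.00944188 mm³ per gray-sum
row 0: Σ corner-gray over 15 cells = 7706  → 72.7591
row 1: Σ corner-gray over 15 cells = 9164  → 86.5254
row 2: Σ corner-gray over 15 cells = 7641  → 72.1454
row 3: Σ corner-gray over 15 cells = 7528  → 71.0785
row 4: Σ corner-gray over 15 cells = 9218  → 87.0353
row 5: Σ corner-gray over 15 cells = 8215  → 77.5651
row 6: Σ corner-gray over 15 cells = 8620  → 81.3890
row 7: Σ corner-gray over 15 cells = 8607  → 81.2663
row 8: Σ corner-gray over 15 cells = 7536  → 71.1540
row 9: Σ corner-gray over 15 cells = 7184  → 67.8305
Σ rows: total corner-gray = 81419  → 768.7486 mm³

768.749


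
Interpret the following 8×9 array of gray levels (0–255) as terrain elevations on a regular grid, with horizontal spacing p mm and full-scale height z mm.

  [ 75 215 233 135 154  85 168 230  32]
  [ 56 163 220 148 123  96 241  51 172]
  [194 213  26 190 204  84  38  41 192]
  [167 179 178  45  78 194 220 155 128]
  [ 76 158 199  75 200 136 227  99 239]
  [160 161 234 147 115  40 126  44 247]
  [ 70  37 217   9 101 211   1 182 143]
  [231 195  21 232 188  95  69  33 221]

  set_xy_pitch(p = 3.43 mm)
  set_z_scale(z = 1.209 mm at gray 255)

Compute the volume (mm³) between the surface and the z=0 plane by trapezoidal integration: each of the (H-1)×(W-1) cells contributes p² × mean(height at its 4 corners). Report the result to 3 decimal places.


429.181

height_mm = gray/255 × 1.209; cell vol = 3.43² × mean(4 corners)
unit = 3.43² × 1.209 / (4×255) = 0.0139449 mm³ per gray-sum
row 0: Σ corner-gray over 8 cells = 4859  → 67.7581
row 1: Σ corner-gray over 8 cells = 4290  → 59.8235
row 2: Σ corner-gray over 8 cells = 4371  → 60.9530
row 3: Σ corner-gray over 8 cells = 4896  → 68.2741
row 4: Σ corner-gray over 8 cells = 4644  → 64.7600
row 5: Σ corner-gray over 8 cells = 3870  → 53.9666
row 6: Σ corner-gray over 8 cells = 3847  → 53.6459
Σ rows: total corner-gray = 30777  → 429.1812 mm³
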